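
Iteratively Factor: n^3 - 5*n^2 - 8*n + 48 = (n + 3)*(n^2 - 8*n + 16) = (n - 4)*(n + 3)*(n - 4)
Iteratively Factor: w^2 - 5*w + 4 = (w - 4)*(w - 1)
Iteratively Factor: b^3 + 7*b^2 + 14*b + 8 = (b + 4)*(b^2 + 3*b + 2) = (b + 2)*(b + 4)*(b + 1)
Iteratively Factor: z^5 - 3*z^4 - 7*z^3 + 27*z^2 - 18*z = (z - 1)*(z^4 - 2*z^3 - 9*z^2 + 18*z) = (z - 1)*(z + 3)*(z^3 - 5*z^2 + 6*z) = (z - 3)*(z - 1)*(z + 3)*(z^2 - 2*z) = (z - 3)*(z - 2)*(z - 1)*(z + 3)*(z)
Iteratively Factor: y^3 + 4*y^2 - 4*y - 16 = (y + 2)*(y^2 + 2*y - 8) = (y + 2)*(y + 4)*(y - 2)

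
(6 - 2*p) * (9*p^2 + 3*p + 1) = -18*p^3 + 48*p^2 + 16*p + 6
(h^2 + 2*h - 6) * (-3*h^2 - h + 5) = -3*h^4 - 7*h^3 + 21*h^2 + 16*h - 30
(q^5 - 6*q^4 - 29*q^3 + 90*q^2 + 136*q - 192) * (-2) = -2*q^5 + 12*q^4 + 58*q^3 - 180*q^2 - 272*q + 384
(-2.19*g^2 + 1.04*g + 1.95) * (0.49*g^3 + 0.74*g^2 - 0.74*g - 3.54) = -1.0731*g^5 - 1.111*g^4 + 3.3457*g^3 + 8.426*g^2 - 5.1246*g - 6.903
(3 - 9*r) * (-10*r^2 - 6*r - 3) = 90*r^3 + 24*r^2 + 9*r - 9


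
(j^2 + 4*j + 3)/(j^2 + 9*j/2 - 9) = 2*(j^2 + 4*j + 3)/(2*j^2 + 9*j - 18)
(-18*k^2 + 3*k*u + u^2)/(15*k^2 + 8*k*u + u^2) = (-18*k^2 + 3*k*u + u^2)/(15*k^2 + 8*k*u + u^2)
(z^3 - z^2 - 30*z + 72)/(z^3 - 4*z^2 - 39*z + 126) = (z - 4)/(z - 7)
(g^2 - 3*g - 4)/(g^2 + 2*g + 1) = (g - 4)/(g + 1)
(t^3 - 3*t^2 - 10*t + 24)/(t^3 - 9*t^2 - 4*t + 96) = (t - 2)/(t - 8)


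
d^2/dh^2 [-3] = 0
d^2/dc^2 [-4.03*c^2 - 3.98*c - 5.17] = -8.06000000000000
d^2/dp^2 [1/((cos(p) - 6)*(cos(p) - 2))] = 2*(-2*sin(p)^4 + 9*sin(p)^2 - 63*cos(p) + 3*cos(3*p) + 45)/((cos(p) - 6)^3*(cos(p) - 2)^3)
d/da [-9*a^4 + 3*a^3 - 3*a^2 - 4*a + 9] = -36*a^3 + 9*a^2 - 6*a - 4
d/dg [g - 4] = 1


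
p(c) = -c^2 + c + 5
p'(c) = 1 - 2*c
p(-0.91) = 3.26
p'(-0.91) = 2.82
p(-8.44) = -74.67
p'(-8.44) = 17.88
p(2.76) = 0.14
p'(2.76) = -4.52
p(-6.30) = -40.99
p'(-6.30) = 13.60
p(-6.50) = -43.75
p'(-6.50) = 14.00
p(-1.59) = 0.88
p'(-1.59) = 4.18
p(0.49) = 5.25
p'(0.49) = 0.02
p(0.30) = 5.21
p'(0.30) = 0.40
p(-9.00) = -85.00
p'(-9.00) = 19.00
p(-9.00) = -85.00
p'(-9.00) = 19.00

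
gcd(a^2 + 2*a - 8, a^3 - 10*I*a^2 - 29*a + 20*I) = 1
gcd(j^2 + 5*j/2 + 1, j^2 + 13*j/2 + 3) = j + 1/2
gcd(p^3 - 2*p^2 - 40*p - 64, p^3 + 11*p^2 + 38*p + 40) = p^2 + 6*p + 8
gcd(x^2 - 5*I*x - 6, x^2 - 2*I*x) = x - 2*I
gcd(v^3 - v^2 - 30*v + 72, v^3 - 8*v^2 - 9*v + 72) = v - 3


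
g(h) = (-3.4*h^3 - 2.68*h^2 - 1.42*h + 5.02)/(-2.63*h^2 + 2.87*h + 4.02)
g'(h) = (5.26*h - 2.87)*(-3.4*h^3 - 2.68*h^2 - 1.42*h + 5.02)/(-2.63*h^2 + 2.87*h + 4.02)^2 + (-10.2*h^2 - 5.36*h - 1.42)/(-2.63*h^2 + 2.87*h + 4.02) = (8.942*h^4 - 19.516*h^3 - 52.4302*h^2 + 4.858*h - 20.1158)/(6.9169*h^4 - 15.0962*h^3 - 12.9083*h^2 + 23.0748*h + 16.1604)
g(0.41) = 0.79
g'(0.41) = -1.24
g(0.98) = -0.50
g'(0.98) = -4.09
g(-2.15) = -2.06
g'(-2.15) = 0.55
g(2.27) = 17.16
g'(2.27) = -29.67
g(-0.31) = 1.84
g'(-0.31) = -3.14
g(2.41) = 14.19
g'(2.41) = -15.11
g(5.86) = 11.22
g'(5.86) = 1.00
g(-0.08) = 1.36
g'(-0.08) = -1.46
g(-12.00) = -13.47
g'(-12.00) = 1.26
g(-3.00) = -2.72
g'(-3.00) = 0.93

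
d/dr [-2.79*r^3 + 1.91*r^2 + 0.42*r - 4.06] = -8.37*r^2 + 3.82*r + 0.42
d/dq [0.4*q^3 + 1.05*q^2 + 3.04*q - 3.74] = 1.2*q^2 + 2.1*q + 3.04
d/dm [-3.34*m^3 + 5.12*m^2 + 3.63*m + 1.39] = -10.02*m^2 + 10.24*m + 3.63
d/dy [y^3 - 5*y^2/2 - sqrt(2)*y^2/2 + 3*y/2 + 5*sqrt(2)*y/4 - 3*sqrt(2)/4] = 3*y^2 - 5*y - sqrt(2)*y + 3/2 + 5*sqrt(2)/4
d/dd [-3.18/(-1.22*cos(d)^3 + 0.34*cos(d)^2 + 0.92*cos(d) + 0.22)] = (11.6388*cos(d)^2 - 2.1624*cos(d) - 2.9256)*sin(d)/(-1.22*cos(d)^3 + 0.34*cos(d)^2 + 0.92*cos(d) + 0.22)^2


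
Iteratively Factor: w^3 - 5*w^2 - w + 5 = (w - 1)*(w^2 - 4*w - 5) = (w - 5)*(w - 1)*(w + 1)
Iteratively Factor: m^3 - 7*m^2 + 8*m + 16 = (m - 4)*(m^2 - 3*m - 4) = (m - 4)^2*(m + 1)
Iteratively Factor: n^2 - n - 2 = (n - 2)*(n + 1)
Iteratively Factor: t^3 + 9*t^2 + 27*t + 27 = (t + 3)*(t^2 + 6*t + 9) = (t + 3)^2*(t + 3)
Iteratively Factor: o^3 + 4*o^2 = (o + 4)*(o^2) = o*(o + 4)*(o)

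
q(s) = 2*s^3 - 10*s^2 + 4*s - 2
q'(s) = 6*s^2 - 20*s + 4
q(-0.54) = -7.39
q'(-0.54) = 16.55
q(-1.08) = -20.50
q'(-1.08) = 32.60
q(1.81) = -15.66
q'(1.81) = -12.54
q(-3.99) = -304.20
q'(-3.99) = 179.32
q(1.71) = -14.40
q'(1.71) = -12.66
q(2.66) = -24.47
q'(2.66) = -6.75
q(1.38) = -10.27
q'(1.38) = -12.17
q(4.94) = 14.83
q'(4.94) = 51.62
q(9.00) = 682.00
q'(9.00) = 310.00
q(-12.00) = -4946.00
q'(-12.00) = 1108.00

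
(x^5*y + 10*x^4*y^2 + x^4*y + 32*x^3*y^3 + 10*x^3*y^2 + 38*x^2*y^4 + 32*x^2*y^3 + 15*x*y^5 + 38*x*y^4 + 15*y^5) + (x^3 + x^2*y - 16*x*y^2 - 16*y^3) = x^5*y + 10*x^4*y^2 + x^4*y + 32*x^3*y^3 + 10*x^3*y^2 + x^3 + 38*x^2*y^4 + 32*x^2*y^3 + x^2*y + 15*x*y^5 + 38*x*y^4 - 16*x*y^2 + 15*y^5 - 16*y^3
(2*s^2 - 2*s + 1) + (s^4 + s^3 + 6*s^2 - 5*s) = s^4 + s^3 + 8*s^2 - 7*s + 1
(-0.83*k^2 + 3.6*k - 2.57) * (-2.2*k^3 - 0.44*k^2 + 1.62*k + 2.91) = 1.826*k^5 - 7.5548*k^4 + 2.7254*k^3 + 4.5475*k^2 + 6.3126*k - 7.4787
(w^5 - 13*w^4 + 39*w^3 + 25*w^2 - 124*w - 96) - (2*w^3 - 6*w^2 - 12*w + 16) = w^5 - 13*w^4 + 37*w^3 + 31*w^2 - 112*w - 112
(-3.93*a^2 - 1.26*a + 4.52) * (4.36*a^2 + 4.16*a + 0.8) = -17.1348*a^4 - 21.8424*a^3 + 11.3216*a^2 + 17.7952*a + 3.616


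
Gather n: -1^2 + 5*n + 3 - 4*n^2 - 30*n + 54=-4*n^2 - 25*n + 56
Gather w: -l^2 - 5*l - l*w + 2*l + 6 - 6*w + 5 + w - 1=-l^2 - 3*l + w*(-l - 5) + 10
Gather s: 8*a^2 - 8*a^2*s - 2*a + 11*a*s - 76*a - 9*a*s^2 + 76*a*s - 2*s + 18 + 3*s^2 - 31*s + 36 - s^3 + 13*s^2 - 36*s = 8*a^2 - 78*a - s^3 + s^2*(16 - 9*a) + s*(-8*a^2 + 87*a - 69) + 54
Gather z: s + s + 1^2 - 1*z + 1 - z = 2*s - 2*z + 2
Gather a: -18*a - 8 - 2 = -18*a - 10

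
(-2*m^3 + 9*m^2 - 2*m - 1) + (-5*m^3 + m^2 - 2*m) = -7*m^3 + 10*m^2 - 4*m - 1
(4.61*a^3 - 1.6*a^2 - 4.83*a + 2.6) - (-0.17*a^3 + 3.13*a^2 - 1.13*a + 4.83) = 4.78*a^3 - 4.73*a^2 - 3.7*a - 2.23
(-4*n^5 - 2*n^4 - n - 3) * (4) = -16*n^5 - 8*n^4 - 4*n - 12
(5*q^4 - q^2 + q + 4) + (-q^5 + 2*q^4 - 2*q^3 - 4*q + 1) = -q^5 + 7*q^4 - 2*q^3 - q^2 - 3*q + 5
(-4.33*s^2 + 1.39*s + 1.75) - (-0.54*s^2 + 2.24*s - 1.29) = -3.79*s^2 - 0.85*s + 3.04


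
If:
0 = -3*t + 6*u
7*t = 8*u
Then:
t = 0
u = 0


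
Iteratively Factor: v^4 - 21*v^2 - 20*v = (v - 5)*(v^3 + 5*v^2 + 4*v) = (v - 5)*(v + 4)*(v^2 + v) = v*(v - 5)*(v + 4)*(v + 1)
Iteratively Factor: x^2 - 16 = (x + 4)*(x - 4)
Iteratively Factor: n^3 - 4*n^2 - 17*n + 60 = (n + 4)*(n^2 - 8*n + 15) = (n - 3)*(n + 4)*(n - 5)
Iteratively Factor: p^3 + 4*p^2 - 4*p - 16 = (p - 2)*(p^2 + 6*p + 8) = (p - 2)*(p + 4)*(p + 2)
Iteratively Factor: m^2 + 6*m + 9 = (m + 3)*(m + 3)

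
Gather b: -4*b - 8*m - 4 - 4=-4*b - 8*m - 8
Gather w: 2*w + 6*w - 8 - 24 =8*w - 32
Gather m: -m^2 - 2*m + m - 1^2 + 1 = -m^2 - m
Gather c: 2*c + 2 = 2*c + 2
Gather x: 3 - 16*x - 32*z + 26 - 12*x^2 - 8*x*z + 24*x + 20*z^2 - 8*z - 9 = -12*x^2 + x*(8 - 8*z) + 20*z^2 - 40*z + 20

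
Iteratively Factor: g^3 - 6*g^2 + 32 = (g + 2)*(g^2 - 8*g + 16) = (g - 4)*(g + 2)*(g - 4)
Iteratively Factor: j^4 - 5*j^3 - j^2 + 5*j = (j - 1)*(j^3 - 4*j^2 - 5*j) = (j - 5)*(j - 1)*(j^2 + j) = j*(j - 5)*(j - 1)*(j + 1)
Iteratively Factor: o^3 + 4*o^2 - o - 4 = (o - 1)*(o^2 + 5*o + 4) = (o - 1)*(o + 1)*(o + 4)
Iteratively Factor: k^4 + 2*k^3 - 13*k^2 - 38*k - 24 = (k - 4)*(k^3 + 6*k^2 + 11*k + 6) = (k - 4)*(k + 2)*(k^2 + 4*k + 3) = (k - 4)*(k + 1)*(k + 2)*(k + 3)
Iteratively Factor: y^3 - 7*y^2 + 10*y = (y)*(y^2 - 7*y + 10) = y*(y - 5)*(y - 2)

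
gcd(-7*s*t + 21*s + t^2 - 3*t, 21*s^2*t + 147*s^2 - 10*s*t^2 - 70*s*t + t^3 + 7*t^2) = 7*s - t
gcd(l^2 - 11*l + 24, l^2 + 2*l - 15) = l - 3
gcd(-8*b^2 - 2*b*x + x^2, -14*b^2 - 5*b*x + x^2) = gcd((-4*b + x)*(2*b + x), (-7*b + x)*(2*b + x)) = 2*b + x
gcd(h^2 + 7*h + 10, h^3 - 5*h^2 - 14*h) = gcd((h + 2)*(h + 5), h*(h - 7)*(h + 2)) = h + 2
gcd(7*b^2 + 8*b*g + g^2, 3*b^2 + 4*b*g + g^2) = b + g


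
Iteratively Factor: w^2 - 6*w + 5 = (w - 5)*(w - 1)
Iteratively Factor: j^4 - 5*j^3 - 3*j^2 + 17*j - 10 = (j - 1)*(j^3 - 4*j^2 - 7*j + 10) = (j - 5)*(j - 1)*(j^2 + j - 2) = (j - 5)*(j - 1)*(j + 2)*(j - 1)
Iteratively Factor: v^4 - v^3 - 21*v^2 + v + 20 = (v - 1)*(v^3 - 21*v - 20) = (v - 1)*(v + 1)*(v^2 - v - 20) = (v - 1)*(v + 1)*(v + 4)*(v - 5)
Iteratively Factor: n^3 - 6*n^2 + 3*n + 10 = (n + 1)*(n^2 - 7*n + 10) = (n - 5)*(n + 1)*(n - 2)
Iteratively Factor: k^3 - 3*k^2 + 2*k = (k - 2)*(k^2 - k) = k*(k - 2)*(k - 1)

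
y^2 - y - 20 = (y - 5)*(y + 4)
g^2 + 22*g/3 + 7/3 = (g + 1/3)*(g + 7)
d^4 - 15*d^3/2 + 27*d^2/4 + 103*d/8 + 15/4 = (d - 6)*(d - 5/2)*(d + 1/2)^2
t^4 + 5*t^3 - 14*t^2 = t^2*(t - 2)*(t + 7)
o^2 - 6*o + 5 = (o - 5)*(o - 1)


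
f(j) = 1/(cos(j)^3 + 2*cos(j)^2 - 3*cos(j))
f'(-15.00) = 0.31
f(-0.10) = -50.36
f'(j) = (3*sin(j)*cos(j)^2 + 4*sin(j)*cos(j) - 3*sin(j))/(cos(j)^3 + 2*cos(j)^2 - 3*cos(j))^2 = (-3*sin(j)^3/cos(j)^2 + 4*tan(j))/((cos(j) - 1)^2*(cos(j) + 3)^2)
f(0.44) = -2.97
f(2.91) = 0.26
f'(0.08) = 1953.10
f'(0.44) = 11.57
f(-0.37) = -4.03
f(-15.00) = 0.33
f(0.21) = -11.70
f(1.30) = -1.56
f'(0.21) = 107.91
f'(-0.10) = -999.97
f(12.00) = -1.97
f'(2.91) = -0.06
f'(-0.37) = -19.60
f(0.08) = -78.48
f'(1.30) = -4.03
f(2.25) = 0.41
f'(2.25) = -0.57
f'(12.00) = -5.25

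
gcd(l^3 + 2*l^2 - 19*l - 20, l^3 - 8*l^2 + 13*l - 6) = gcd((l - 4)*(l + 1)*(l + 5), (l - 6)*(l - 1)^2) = 1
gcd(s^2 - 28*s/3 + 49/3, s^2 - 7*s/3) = s - 7/3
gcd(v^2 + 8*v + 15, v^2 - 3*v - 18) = v + 3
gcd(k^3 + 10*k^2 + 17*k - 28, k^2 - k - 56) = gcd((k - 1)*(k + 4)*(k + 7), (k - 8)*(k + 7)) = k + 7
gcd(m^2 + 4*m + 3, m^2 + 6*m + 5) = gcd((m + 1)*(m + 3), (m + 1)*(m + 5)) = m + 1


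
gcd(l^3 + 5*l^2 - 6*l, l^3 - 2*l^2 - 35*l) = l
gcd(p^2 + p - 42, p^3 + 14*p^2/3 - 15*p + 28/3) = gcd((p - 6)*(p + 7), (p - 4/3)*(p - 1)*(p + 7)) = p + 7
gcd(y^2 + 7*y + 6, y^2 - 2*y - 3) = y + 1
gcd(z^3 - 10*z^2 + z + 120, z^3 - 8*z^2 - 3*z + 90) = z^2 - 2*z - 15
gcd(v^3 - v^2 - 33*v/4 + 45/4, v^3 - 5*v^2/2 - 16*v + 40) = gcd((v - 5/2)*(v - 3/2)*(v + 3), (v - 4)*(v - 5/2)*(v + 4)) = v - 5/2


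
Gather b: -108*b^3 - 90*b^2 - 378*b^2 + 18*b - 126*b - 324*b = -108*b^3 - 468*b^2 - 432*b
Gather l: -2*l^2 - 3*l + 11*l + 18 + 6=-2*l^2 + 8*l + 24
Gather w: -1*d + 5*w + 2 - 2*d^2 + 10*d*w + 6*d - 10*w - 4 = -2*d^2 + 5*d + w*(10*d - 5) - 2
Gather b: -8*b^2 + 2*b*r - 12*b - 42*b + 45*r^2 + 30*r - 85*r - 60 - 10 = -8*b^2 + b*(2*r - 54) + 45*r^2 - 55*r - 70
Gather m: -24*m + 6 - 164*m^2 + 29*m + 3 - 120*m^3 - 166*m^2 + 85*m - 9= -120*m^3 - 330*m^2 + 90*m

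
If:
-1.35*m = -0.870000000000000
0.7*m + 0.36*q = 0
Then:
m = 0.64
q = -1.25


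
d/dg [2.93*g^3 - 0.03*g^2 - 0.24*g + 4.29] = 8.79*g^2 - 0.06*g - 0.24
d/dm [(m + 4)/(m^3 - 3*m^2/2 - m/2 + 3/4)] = 4*(-8*m^3 - 42*m^2 + 48*m + 11)/(16*m^6 - 48*m^5 + 20*m^4 + 48*m^3 - 32*m^2 - 12*m + 9)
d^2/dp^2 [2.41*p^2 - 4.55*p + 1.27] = 4.82000000000000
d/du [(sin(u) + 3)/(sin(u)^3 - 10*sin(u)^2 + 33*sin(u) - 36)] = (-5*sin(u) + cos(2*u) + 44)*cos(u)/((sin(u) - 4)^2*(sin(u) - 3)^3)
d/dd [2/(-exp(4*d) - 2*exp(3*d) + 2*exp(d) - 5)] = (8*exp(3*d) + 12*exp(2*d) - 4)*exp(d)/(exp(4*d) + 2*exp(3*d) - 2*exp(d) + 5)^2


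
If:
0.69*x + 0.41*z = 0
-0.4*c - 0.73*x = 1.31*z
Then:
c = -2.19057971014493*z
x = -0.594202898550725*z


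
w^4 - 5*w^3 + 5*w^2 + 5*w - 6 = (w - 3)*(w - 2)*(w - 1)*(w + 1)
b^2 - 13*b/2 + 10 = (b - 4)*(b - 5/2)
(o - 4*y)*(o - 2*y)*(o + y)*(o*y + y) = o^4*y - 5*o^3*y^2 + o^3*y + 2*o^2*y^3 - 5*o^2*y^2 + 8*o*y^4 + 2*o*y^3 + 8*y^4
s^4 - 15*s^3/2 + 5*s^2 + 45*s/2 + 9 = (s - 6)*(s - 3)*(s + 1/2)*(s + 1)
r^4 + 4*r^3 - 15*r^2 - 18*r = r*(r - 3)*(r + 1)*(r + 6)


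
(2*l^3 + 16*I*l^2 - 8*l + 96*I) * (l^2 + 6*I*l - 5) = 2*l^5 + 28*I*l^4 - 114*l^3 - 32*I*l^2 - 536*l - 480*I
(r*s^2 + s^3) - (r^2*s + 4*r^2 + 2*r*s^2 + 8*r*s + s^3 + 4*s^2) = -r^2*s - 4*r^2 - r*s^2 - 8*r*s - 4*s^2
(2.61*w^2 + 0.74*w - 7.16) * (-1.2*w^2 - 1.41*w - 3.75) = -3.132*w^4 - 4.5681*w^3 - 2.2389*w^2 + 7.3206*w + 26.85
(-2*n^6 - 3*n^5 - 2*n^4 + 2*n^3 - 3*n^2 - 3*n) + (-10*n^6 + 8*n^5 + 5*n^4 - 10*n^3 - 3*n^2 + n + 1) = -12*n^6 + 5*n^5 + 3*n^4 - 8*n^3 - 6*n^2 - 2*n + 1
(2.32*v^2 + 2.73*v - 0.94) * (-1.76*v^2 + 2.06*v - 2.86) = -4.0832*v^4 - 0.0256000000000007*v^3 + 0.643000000000001*v^2 - 9.7442*v + 2.6884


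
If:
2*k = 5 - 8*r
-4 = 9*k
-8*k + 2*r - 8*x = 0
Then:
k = -4/9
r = 53/72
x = 181/288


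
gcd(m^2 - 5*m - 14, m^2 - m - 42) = m - 7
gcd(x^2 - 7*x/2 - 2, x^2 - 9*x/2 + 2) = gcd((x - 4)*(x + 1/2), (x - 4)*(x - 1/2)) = x - 4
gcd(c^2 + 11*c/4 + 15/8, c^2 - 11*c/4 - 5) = c + 5/4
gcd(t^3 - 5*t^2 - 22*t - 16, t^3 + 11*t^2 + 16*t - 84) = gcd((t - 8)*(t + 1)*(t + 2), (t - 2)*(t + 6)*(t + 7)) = 1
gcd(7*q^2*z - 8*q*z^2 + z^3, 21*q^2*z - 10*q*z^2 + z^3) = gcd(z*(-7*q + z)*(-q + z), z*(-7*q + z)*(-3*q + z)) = -7*q*z + z^2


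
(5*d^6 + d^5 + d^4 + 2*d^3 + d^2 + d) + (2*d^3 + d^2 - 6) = 5*d^6 + d^5 + d^4 + 4*d^3 + 2*d^2 + d - 6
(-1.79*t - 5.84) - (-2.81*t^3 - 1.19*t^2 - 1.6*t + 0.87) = 2.81*t^3 + 1.19*t^2 - 0.19*t - 6.71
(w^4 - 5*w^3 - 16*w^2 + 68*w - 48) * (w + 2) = w^5 - 3*w^4 - 26*w^3 + 36*w^2 + 88*w - 96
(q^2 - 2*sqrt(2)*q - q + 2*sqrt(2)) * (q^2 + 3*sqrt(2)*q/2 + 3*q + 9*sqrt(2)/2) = q^4 - sqrt(2)*q^3/2 + 2*q^3 - 9*q^2 - sqrt(2)*q^2 - 12*q + 3*sqrt(2)*q/2 + 18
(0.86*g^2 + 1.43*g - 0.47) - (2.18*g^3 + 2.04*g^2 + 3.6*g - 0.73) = -2.18*g^3 - 1.18*g^2 - 2.17*g + 0.26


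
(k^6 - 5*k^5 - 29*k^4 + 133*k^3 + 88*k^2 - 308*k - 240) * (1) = k^6 - 5*k^5 - 29*k^4 + 133*k^3 + 88*k^2 - 308*k - 240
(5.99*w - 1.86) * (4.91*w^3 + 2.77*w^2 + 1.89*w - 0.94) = 29.4109*w^4 + 7.4597*w^3 + 6.1689*w^2 - 9.146*w + 1.7484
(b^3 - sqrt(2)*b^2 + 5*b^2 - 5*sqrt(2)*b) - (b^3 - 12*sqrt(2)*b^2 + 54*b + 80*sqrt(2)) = 5*b^2 + 11*sqrt(2)*b^2 - 54*b - 5*sqrt(2)*b - 80*sqrt(2)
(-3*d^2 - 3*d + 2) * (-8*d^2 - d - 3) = 24*d^4 + 27*d^3 - 4*d^2 + 7*d - 6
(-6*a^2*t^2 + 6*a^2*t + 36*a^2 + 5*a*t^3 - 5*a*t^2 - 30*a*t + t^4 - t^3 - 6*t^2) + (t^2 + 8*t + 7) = -6*a^2*t^2 + 6*a^2*t + 36*a^2 + 5*a*t^3 - 5*a*t^2 - 30*a*t + t^4 - t^3 - 5*t^2 + 8*t + 7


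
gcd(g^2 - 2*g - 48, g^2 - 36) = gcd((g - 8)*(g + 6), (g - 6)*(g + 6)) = g + 6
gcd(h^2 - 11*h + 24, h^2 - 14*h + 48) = h - 8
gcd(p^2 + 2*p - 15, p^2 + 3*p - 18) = p - 3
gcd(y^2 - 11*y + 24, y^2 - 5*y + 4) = 1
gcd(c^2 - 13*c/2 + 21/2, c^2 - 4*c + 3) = c - 3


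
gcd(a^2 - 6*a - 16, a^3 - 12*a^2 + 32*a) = a - 8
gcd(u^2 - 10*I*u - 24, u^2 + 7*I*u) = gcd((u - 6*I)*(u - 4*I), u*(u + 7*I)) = 1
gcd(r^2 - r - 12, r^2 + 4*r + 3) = r + 3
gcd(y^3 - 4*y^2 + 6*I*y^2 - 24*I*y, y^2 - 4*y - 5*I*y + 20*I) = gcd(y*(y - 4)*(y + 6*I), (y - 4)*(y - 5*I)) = y - 4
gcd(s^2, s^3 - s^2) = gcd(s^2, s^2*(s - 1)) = s^2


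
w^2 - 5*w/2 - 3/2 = (w - 3)*(w + 1/2)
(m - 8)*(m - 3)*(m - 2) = m^3 - 13*m^2 + 46*m - 48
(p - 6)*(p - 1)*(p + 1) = p^3 - 6*p^2 - p + 6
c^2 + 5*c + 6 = (c + 2)*(c + 3)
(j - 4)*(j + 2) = j^2 - 2*j - 8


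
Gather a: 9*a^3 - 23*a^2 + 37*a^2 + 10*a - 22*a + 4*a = 9*a^3 + 14*a^2 - 8*a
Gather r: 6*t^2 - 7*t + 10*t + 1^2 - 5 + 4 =6*t^2 + 3*t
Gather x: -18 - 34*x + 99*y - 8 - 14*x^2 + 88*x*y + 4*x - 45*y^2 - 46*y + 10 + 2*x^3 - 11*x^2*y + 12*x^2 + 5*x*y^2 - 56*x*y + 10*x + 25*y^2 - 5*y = 2*x^3 + x^2*(-11*y - 2) + x*(5*y^2 + 32*y - 20) - 20*y^2 + 48*y - 16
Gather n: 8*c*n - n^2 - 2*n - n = -n^2 + n*(8*c - 3)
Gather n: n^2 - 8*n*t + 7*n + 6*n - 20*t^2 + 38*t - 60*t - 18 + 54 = n^2 + n*(13 - 8*t) - 20*t^2 - 22*t + 36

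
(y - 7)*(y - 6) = y^2 - 13*y + 42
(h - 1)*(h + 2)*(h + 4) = h^3 + 5*h^2 + 2*h - 8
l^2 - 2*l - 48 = (l - 8)*(l + 6)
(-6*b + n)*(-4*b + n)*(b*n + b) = 24*b^3*n + 24*b^3 - 10*b^2*n^2 - 10*b^2*n + b*n^3 + b*n^2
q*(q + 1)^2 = q^3 + 2*q^2 + q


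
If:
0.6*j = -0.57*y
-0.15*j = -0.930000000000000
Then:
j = 6.20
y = -6.53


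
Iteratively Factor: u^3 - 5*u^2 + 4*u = (u)*(u^2 - 5*u + 4) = u*(u - 1)*(u - 4)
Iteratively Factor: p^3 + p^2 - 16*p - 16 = (p - 4)*(p^2 + 5*p + 4) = (p - 4)*(p + 1)*(p + 4)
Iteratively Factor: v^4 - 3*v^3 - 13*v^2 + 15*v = (v + 3)*(v^3 - 6*v^2 + 5*v) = (v - 1)*(v + 3)*(v^2 - 5*v) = (v - 5)*(v - 1)*(v + 3)*(v)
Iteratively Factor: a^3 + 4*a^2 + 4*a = (a + 2)*(a^2 + 2*a) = a*(a + 2)*(a + 2)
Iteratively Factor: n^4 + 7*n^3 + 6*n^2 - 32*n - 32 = (n - 2)*(n^3 + 9*n^2 + 24*n + 16) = (n - 2)*(n + 4)*(n^2 + 5*n + 4) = (n - 2)*(n + 1)*(n + 4)*(n + 4)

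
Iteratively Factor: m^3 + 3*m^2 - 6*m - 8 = (m + 4)*(m^2 - m - 2) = (m + 1)*(m + 4)*(m - 2)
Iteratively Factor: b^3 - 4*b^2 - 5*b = (b)*(b^2 - 4*b - 5) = b*(b + 1)*(b - 5)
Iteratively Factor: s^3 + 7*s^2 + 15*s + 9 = (s + 1)*(s^2 + 6*s + 9) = (s + 1)*(s + 3)*(s + 3)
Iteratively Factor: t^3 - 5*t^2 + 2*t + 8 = (t - 4)*(t^2 - t - 2) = (t - 4)*(t + 1)*(t - 2)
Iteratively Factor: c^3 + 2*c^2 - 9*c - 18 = (c - 3)*(c^2 + 5*c + 6) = (c - 3)*(c + 2)*(c + 3)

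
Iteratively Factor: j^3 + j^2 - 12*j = (j + 4)*(j^2 - 3*j) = j*(j + 4)*(j - 3)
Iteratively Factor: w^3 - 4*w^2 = (w)*(w^2 - 4*w) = w*(w - 4)*(w)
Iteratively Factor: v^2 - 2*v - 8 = (v + 2)*(v - 4)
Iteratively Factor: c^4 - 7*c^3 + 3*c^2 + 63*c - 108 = (c - 3)*(c^3 - 4*c^2 - 9*c + 36) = (c - 3)*(c + 3)*(c^2 - 7*c + 12) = (c - 3)^2*(c + 3)*(c - 4)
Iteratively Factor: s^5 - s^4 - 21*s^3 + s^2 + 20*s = (s - 1)*(s^4 - 21*s^2 - 20*s) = (s - 1)*(s + 4)*(s^3 - 4*s^2 - 5*s) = s*(s - 1)*(s + 4)*(s^2 - 4*s - 5) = s*(s - 1)*(s + 1)*(s + 4)*(s - 5)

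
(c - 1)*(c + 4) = c^2 + 3*c - 4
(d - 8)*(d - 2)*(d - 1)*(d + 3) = d^4 - 8*d^3 - 7*d^2 + 62*d - 48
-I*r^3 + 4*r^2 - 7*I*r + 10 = (r - 2*I)*(r + 5*I)*(-I*r + 1)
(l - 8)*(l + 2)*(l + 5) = l^3 - l^2 - 46*l - 80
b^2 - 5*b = b*(b - 5)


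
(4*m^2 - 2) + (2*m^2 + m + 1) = 6*m^2 + m - 1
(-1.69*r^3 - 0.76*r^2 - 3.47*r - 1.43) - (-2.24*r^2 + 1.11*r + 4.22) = -1.69*r^3 + 1.48*r^2 - 4.58*r - 5.65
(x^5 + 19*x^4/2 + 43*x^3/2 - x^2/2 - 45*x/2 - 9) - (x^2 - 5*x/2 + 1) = x^5 + 19*x^4/2 + 43*x^3/2 - 3*x^2/2 - 20*x - 10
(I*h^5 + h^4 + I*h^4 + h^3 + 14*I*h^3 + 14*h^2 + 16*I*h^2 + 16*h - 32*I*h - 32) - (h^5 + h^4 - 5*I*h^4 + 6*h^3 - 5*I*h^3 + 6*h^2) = -h^5 + I*h^5 + 6*I*h^4 - 5*h^3 + 19*I*h^3 + 8*h^2 + 16*I*h^2 + 16*h - 32*I*h - 32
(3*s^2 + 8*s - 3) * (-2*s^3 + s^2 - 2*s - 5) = -6*s^5 - 13*s^4 + 8*s^3 - 34*s^2 - 34*s + 15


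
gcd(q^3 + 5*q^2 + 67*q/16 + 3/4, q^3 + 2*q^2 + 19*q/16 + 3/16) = q^2 + q + 3/16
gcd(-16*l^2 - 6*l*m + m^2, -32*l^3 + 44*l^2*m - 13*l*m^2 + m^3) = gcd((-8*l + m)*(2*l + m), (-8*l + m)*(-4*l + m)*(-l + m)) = 8*l - m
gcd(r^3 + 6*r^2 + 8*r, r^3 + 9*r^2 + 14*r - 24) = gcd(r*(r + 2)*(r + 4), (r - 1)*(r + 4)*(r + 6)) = r + 4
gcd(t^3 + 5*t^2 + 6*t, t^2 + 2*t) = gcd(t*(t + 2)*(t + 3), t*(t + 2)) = t^2 + 2*t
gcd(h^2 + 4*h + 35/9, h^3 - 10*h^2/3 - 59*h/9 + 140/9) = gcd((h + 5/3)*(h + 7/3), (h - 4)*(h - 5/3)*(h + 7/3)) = h + 7/3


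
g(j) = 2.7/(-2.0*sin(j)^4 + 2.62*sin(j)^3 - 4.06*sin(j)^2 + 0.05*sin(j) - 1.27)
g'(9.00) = -1.89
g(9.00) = -1.49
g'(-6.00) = 1.98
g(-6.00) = -1.77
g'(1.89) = -0.35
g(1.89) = -0.63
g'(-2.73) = 2.69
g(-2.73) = -1.25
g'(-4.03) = -0.89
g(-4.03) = -0.85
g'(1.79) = -0.23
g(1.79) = -0.60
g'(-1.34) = -0.16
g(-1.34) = -0.29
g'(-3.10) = 0.66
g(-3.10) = -2.11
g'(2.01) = -0.50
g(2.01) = -0.68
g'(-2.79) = 2.87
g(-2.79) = -1.42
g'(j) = 2.7*(8.0*sin(j)^3*cos(j) - 7.86*sin(j)^2*cos(j) + 8.12*sin(j)*cos(j) - 0.05*cos(j))/(-2.0*sin(j)^4 + 2.62*sin(j)^3 - 4.06*sin(j)^2 + 0.05*sin(j) - 1.27)^2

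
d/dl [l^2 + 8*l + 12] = 2*l + 8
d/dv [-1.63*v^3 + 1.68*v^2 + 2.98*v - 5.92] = -4.89*v^2 + 3.36*v + 2.98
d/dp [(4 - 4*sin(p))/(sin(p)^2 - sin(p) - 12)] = 4*(sin(p)^2 - 2*sin(p) + 13)*cos(p)/(sin(p) + cos(p)^2 + 11)^2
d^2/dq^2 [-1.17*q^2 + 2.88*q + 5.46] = -2.34000000000000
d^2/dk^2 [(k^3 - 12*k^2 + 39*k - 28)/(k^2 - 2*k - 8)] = 54/(k^3 + 6*k^2 + 12*k + 8)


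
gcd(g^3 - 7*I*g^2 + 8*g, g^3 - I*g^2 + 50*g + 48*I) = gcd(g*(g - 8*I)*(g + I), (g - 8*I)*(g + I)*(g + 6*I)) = g^2 - 7*I*g + 8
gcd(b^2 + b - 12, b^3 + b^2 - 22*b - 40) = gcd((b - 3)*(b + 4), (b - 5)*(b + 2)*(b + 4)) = b + 4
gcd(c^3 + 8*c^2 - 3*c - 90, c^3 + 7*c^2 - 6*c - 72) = c^2 + 3*c - 18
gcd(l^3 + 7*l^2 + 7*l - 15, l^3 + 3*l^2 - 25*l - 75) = l^2 + 8*l + 15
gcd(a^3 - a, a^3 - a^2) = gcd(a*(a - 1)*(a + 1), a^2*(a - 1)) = a^2 - a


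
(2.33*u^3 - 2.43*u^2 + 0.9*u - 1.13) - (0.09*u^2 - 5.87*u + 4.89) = 2.33*u^3 - 2.52*u^2 + 6.77*u - 6.02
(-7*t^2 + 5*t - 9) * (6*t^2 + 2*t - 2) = -42*t^4 + 16*t^3 - 30*t^2 - 28*t + 18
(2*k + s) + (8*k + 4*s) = 10*k + 5*s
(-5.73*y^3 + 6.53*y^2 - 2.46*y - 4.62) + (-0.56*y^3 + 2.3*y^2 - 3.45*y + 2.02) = -6.29*y^3 + 8.83*y^2 - 5.91*y - 2.6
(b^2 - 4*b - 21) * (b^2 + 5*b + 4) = b^4 + b^3 - 37*b^2 - 121*b - 84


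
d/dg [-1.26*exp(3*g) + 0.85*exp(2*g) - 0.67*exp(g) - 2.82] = (-3.78*exp(2*g) + 1.7*exp(g) - 0.67)*exp(g)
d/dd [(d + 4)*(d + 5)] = 2*d + 9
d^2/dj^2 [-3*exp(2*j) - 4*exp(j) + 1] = (-12*exp(j) - 4)*exp(j)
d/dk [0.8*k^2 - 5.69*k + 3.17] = 1.6*k - 5.69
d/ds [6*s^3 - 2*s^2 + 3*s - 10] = 18*s^2 - 4*s + 3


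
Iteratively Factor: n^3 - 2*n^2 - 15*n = (n)*(n^2 - 2*n - 15) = n*(n - 5)*(n + 3)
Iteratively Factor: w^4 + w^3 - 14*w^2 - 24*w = (w + 3)*(w^3 - 2*w^2 - 8*w) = (w - 4)*(w + 3)*(w^2 + 2*w) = (w - 4)*(w + 2)*(w + 3)*(w)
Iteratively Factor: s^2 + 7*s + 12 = (s + 3)*(s + 4)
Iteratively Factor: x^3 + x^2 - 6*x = (x)*(x^2 + x - 6) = x*(x - 2)*(x + 3)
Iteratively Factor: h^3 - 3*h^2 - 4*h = (h)*(h^2 - 3*h - 4) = h*(h - 4)*(h + 1)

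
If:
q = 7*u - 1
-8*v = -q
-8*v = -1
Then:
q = 1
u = 2/7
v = 1/8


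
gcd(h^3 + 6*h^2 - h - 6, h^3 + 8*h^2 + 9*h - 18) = h^2 + 5*h - 6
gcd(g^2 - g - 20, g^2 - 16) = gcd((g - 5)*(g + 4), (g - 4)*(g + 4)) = g + 4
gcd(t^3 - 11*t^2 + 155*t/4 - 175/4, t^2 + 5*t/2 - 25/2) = t - 5/2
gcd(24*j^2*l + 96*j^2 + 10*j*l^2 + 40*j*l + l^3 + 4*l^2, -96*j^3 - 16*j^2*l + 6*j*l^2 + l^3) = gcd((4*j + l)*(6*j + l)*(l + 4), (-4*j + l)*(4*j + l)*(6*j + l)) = 24*j^2 + 10*j*l + l^2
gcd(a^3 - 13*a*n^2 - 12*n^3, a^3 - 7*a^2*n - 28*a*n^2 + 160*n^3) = a - 4*n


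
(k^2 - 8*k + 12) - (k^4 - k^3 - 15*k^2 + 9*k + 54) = -k^4 + k^3 + 16*k^2 - 17*k - 42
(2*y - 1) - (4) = 2*y - 5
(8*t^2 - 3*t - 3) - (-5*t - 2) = 8*t^2 + 2*t - 1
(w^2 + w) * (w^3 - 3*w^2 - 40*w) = w^5 - 2*w^4 - 43*w^3 - 40*w^2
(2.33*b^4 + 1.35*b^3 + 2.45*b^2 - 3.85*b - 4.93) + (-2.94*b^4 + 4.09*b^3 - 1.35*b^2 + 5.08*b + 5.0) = -0.61*b^4 + 5.44*b^3 + 1.1*b^2 + 1.23*b + 0.0700000000000003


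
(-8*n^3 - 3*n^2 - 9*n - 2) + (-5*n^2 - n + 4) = -8*n^3 - 8*n^2 - 10*n + 2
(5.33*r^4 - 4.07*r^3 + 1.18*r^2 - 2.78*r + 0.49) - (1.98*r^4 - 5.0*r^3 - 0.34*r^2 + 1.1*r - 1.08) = 3.35*r^4 + 0.93*r^3 + 1.52*r^2 - 3.88*r + 1.57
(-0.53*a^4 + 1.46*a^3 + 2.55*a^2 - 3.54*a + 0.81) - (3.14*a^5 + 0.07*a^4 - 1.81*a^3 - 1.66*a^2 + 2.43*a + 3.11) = -3.14*a^5 - 0.6*a^4 + 3.27*a^3 + 4.21*a^2 - 5.97*a - 2.3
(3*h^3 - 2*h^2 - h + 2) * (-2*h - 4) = -6*h^4 - 8*h^3 + 10*h^2 - 8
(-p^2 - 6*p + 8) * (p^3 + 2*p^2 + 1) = -p^5 - 8*p^4 - 4*p^3 + 15*p^2 - 6*p + 8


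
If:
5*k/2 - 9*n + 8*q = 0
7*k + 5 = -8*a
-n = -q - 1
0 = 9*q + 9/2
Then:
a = -18/5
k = 17/5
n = 1/2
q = -1/2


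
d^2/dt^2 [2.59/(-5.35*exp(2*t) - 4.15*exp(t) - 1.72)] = (-2.59*(10.7*exp(t) + 4.15)*(21.4*exp(t) + 8.3)*exp(t) + (55.426*exp(t) + 10.7485)*(5.35*exp(2*t) + 4.15*exp(t) + 1.72))*exp(t)/(5.35*exp(2*t) + 4.15*exp(t) + 1.72)^3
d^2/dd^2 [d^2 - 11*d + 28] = 2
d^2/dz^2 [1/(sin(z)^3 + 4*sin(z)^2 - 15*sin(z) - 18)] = (-9*sin(z)^5 - 35*sin(z)^4 + 13*sin(z)^3 + 69*sin(z)^2 - 576*sin(z) + 594)/((sin(z) - 3)^3*(sin(z) + 1)^2*(sin(z) + 6)^3)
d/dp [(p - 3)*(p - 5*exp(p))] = p - (p - 3)*(5*exp(p) - 1) - 5*exp(p)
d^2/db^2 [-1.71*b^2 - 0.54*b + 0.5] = -3.42000000000000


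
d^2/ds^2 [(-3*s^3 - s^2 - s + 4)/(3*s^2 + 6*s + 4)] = 2*(-63*s^3 - 72*s^2 + 108*s + 104)/(27*s^6 + 162*s^5 + 432*s^4 + 648*s^3 + 576*s^2 + 288*s + 64)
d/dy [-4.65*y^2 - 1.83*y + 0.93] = -9.3*y - 1.83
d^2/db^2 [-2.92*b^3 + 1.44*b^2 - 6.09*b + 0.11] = 2.88 - 17.52*b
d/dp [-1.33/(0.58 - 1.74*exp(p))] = -2.3142*exp(p)/(1.74*exp(p) - 0.58)^2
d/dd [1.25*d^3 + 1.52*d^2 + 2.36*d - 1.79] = 3.75*d^2 + 3.04*d + 2.36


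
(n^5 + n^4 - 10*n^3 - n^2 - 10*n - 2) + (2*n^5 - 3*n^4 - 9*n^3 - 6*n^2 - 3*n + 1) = 3*n^5 - 2*n^4 - 19*n^3 - 7*n^2 - 13*n - 1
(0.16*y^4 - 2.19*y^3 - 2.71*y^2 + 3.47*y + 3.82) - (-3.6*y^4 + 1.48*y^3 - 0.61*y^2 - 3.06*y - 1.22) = 3.76*y^4 - 3.67*y^3 - 2.1*y^2 + 6.53*y + 5.04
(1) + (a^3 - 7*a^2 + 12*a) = a^3 - 7*a^2 + 12*a + 1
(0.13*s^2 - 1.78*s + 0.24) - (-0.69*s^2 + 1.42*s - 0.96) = 0.82*s^2 - 3.2*s + 1.2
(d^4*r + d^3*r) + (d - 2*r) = d^4*r + d^3*r + d - 2*r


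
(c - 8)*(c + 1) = c^2 - 7*c - 8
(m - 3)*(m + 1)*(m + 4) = m^3 + 2*m^2 - 11*m - 12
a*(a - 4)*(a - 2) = a^3 - 6*a^2 + 8*a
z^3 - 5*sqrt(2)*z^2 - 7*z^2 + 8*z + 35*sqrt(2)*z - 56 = (z - 7)*(z - 4*sqrt(2))*(z - sqrt(2))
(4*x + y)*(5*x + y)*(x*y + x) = 20*x^3*y + 20*x^3 + 9*x^2*y^2 + 9*x^2*y + x*y^3 + x*y^2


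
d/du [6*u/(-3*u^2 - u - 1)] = 6*(3*u^2 - 1)/(9*u^4 + 6*u^3 + 7*u^2 + 2*u + 1)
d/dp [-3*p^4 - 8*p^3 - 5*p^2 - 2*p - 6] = -12*p^3 - 24*p^2 - 10*p - 2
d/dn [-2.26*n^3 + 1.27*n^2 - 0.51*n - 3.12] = -6.78*n^2 + 2.54*n - 0.51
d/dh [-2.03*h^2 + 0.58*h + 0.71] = 0.58 - 4.06*h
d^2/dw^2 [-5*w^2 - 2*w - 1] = -10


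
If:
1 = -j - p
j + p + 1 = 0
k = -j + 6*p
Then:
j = -p - 1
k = 7*p + 1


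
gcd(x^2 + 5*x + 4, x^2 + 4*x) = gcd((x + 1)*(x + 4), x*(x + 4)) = x + 4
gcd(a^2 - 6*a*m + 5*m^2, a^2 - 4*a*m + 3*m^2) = a - m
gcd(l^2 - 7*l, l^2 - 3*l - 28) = l - 7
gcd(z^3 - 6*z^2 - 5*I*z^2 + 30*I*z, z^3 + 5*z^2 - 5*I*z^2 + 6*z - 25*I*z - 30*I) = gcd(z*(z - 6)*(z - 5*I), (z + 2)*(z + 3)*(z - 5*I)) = z - 5*I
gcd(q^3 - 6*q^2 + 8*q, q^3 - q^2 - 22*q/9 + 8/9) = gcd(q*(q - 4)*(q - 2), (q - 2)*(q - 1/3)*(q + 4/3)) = q - 2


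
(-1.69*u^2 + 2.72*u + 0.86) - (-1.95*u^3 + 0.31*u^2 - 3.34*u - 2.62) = 1.95*u^3 - 2.0*u^2 + 6.06*u + 3.48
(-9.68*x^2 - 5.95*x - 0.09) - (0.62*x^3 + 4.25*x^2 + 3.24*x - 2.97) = -0.62*x^3 - 13.93*x^2 - 9.19*x + 2.88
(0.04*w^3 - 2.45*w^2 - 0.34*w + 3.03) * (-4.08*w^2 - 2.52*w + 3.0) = -0.1632*w^5 + 9.8952*w^4 + 7.6812*w^3 - 18.8556*w^2 - 8.6556*w + 9.09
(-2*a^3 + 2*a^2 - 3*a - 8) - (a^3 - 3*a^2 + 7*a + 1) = -3*a^3 + 5*a^2 - 10*a - 9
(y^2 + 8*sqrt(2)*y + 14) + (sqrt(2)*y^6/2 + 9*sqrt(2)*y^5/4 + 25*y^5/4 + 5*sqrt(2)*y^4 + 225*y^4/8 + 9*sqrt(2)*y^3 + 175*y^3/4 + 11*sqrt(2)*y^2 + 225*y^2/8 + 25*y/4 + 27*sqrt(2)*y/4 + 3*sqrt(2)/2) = sqrt(2)*y^6/2 + 9*sqrt(2)*y^5/4 + 25*y^5/4 + 5*sqrt(2)*y^4 + 225*y^4/8 + 9*sqrt(2)*y^3 + 175*y^3/4 + 11*sqrt(2)*y^2 + 233*y^2/8 + 25*y/4 + 59*sqrt(2)*y/4 + 3*sqrt(2)/2 + 14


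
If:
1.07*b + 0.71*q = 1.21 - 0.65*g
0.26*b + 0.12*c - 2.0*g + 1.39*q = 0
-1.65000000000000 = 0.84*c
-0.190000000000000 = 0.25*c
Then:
No Solution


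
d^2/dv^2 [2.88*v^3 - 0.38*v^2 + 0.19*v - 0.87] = 17.28*v - 0.76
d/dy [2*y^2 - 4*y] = 4*y - 4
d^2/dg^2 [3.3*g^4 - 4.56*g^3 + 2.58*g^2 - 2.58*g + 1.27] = 39.6*g^2 - 27.36*g + 5.16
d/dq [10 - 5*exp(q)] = -5*exp(q)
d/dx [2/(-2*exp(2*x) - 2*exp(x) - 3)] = (8*exp(x) + 4)*exp(x)/(2*exp(2*x) + 2*exp(x) + 3)^2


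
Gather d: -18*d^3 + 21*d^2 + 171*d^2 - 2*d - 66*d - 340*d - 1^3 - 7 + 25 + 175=-18*d^3 + 192*d^2 - 408*d + 192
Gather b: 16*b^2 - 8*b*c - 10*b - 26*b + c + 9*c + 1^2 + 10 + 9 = 16*b^2 + b*(-8*c - 36) + 10*c + 20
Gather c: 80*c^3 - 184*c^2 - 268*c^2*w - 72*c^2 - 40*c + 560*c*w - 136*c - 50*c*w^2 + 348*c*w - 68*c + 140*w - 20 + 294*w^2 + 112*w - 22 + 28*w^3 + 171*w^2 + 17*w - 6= 80*c^3 + c^2*(-268*w - 256) + c*(-50*w^2 + 908*w - 244) + 28*w^3 + 465*w^2 + 269*w - 48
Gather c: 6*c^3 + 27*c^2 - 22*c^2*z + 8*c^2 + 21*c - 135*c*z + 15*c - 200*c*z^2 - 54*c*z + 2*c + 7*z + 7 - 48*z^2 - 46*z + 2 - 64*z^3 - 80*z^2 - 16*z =6*c^3 + c^2*(35 - 22*z) + c*(-200*z^2 - 189*z + 38) - 64*z^3 - 128*z^2 - 55*z + 9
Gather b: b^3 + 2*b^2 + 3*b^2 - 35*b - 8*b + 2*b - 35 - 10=b^3 + 5*b^2 - 41*b - 45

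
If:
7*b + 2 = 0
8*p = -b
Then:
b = -2/7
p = 1/28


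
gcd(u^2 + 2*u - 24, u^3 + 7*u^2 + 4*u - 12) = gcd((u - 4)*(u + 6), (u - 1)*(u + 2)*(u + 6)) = u + 6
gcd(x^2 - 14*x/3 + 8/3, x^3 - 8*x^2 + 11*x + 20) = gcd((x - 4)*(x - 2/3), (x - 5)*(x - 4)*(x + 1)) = x - 4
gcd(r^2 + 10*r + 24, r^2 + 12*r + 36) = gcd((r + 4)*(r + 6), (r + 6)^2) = r + 6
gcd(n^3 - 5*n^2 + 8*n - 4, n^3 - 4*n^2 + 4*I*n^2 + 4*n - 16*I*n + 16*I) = n^2 - 4*n + 4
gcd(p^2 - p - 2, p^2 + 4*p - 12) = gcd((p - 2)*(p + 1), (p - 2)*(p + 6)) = p - 2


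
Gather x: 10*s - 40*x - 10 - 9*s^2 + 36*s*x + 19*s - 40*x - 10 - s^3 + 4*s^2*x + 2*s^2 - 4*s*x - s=-s^3 - 7*s^2 + 28*s + x*(4*s^2 + 32*s - 80) - 20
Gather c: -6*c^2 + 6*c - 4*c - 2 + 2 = -6*c^2 + 2*c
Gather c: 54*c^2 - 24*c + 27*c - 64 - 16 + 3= 54*c^2 + 3*c - 77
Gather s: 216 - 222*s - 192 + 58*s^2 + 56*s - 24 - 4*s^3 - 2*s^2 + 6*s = -4*s^3 + 56*s^2 - 160*s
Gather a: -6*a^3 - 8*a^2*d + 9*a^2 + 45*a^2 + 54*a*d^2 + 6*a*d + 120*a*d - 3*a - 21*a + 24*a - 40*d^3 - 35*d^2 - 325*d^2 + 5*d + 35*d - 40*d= -6*a^3 + a^2*(54 - 8*d) + a*(54*d^2 + 126*d) - 40*d^3 - 360*d^2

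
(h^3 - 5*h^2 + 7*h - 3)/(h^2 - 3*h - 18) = (-h^3 + 5*h^2 - 7*h + 3)/(-h^2 + 3*h + 18)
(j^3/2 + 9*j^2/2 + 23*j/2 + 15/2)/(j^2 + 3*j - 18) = (j^3 + 9*j^2 + 23*j + 15)/(2*(j^2 + 3*j - 18))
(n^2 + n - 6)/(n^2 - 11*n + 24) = (n^2 + n - 6)/(n^2 - 11*n + 24)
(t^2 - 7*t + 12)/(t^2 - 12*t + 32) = (t - 3)/(t - 8)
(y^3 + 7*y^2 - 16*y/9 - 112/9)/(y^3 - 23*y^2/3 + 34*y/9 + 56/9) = (3*y^2 + 25*y + 28)/(3*y^2 - 19*y - 14)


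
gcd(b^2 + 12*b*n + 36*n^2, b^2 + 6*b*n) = b + 6*n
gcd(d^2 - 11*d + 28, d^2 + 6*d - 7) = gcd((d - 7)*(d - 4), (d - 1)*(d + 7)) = 1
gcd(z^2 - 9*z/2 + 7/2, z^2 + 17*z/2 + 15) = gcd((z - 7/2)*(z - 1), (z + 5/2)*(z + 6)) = 1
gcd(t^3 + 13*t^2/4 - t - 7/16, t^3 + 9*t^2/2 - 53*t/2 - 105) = t + 7/2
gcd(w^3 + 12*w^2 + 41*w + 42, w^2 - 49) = w + 7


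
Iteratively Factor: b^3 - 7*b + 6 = (b - 2)*(b^2 + 2*b - 3) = (b - 2)*(b + 3)*(b - 1)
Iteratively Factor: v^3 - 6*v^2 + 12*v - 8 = (v - 2)*(v^2 - 4*v + 4) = (v - 2)^2*(v - 2)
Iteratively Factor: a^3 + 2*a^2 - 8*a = (a - 2)*(a^2 + 4*a) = a*(a - 2)*(a + 4)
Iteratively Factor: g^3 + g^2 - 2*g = (g)*(g^2 + g - 2) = g*(g - 1)*(g + 2)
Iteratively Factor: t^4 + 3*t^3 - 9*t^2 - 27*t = (t)*(t^3 + 3*t^2 - 9*t - 27) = t*(t + 3)*(t^2 - 9) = t*(t - 3)*(t + 3)*(t + 3)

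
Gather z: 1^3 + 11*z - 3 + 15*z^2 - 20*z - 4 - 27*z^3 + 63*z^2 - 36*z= -27*z^3 + 78*z^2 - 45*z - 6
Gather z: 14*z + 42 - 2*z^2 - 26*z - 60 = -2*z^2 - 12*z - 18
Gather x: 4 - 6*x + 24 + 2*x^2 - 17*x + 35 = 2*x^2 - 23*x + 63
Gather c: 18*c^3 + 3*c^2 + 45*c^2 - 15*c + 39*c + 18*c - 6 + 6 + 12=18*c^3 + 48*c^2 + 42*c + 12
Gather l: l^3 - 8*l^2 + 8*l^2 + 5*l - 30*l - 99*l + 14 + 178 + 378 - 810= l^3 - 124*l - 240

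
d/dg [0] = 0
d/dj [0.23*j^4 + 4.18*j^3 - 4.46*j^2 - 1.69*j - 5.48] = 0.92*j^3 + 12.54*j^2 - 8.92*j - 1.69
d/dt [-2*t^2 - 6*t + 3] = -4*t - 6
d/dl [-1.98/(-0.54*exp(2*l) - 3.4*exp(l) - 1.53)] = (-2.1384*exp(l) - 6.732)*exp(l)/(0.54*exp(2*l) + 3.4*exp(l) + 1.53)^2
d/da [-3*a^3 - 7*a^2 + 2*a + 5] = -9*a^2 - 14*a + 2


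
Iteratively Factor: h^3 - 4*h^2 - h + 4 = (h + 1)*(h^2 - 5*h + 4) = (h - 4)*(h + 1)*(h - 1)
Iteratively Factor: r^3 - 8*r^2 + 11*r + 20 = (r - 4)*(r^2 - 4*r - 5) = (r - 5)*(r - 4)*(r + 1)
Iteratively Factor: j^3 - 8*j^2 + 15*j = (j - 3)*(j^2 - 5*j) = (j - 5)*(j - 3)*(j)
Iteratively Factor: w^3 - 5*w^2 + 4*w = (w - 1)*(w^2 - 4*w) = w*(w - 1)*(w - 4)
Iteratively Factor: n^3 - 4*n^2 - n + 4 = (n + 1)*(n^2 - 5*n + 4) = (n - 4)*(n + 1)*(n - 1)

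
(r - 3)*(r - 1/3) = r^2 - 10*r/3 + 1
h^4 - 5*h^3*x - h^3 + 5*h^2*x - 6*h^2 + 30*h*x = h*(h - 3)*(h + 2)*(h - 5*x)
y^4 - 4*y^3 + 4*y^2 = y^2*(y - 2)^2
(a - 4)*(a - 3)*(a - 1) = a^3 - 8*a^2 + 19*a - 12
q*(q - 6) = q^2 - 6*q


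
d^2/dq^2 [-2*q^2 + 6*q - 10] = -4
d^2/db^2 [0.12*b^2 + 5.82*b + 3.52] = 0.240000000000000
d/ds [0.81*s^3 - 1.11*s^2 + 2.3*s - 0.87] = 2.43*s^2 - 2.22*s + 2.3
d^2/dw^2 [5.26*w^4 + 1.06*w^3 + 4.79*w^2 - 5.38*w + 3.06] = 63.12*w^2 + 6.36*w + 9.58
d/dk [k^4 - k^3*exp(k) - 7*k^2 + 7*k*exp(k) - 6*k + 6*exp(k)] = -k^3*exp(k) + 4*k^3 - 3*k^2*exp(k) + 7*k*exp(k) - 14*k + 13*exp(k) - 6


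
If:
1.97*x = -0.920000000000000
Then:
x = -0.47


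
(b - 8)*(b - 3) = b^2 - 11*b + 24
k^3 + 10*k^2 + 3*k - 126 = (k - 3)*(k + 6)*(k + 7)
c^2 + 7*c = c*(c + 7)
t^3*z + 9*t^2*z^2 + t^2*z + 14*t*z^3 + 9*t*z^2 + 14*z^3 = (t + 2*z)*(t + 7*z)*(t*z + z)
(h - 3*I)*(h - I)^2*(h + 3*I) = h^4 - 2*I*h^3 + 8*h^2 - 18*I*h - 9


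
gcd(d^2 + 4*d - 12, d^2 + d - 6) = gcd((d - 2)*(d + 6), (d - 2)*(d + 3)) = d - 2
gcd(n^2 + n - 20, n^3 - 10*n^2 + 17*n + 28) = n - 4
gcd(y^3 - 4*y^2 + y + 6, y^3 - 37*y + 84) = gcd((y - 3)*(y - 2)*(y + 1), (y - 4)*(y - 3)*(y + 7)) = y - 3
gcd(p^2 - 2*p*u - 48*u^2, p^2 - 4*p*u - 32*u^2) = p - 8*u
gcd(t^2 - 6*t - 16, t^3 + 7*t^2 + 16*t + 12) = t + 2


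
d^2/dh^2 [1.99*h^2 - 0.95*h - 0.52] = 3.98000000000000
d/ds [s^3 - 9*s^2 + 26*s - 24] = 3*s^2 - 18*s + 26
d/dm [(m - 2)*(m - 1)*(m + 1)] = 3*m^2 - 4*m - 1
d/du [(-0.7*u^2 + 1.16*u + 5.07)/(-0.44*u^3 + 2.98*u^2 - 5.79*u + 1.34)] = (-0.308*u^4 + 1.0208*u^3 + 7.2886*u^2 - 32.0932*u + 30.9097)/(0.1936*u^6 - 2.6224*u^5 + 13.9756*u^4 - 35.6876*u^3 + 41.5105*u^2 - 15.5172*u + 1.7956)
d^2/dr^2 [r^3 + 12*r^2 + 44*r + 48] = 6*r + 24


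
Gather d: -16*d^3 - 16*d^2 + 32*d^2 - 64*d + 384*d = -16*d^3 + 16*d^2 + 320*d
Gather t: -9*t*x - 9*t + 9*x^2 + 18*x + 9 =t*(-9*x - 9) + 9*x^2 + 18*x + 9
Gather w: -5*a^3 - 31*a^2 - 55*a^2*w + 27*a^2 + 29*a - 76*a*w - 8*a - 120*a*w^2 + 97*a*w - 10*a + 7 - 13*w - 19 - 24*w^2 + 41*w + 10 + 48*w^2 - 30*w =-5*a^3 - 4*a^2 + 11*a + w^2*(24 - 120*a) + w*(-55*a^2 + 21*a - 2) - 2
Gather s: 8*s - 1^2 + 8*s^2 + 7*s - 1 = 8*s^2 + 15*s - 2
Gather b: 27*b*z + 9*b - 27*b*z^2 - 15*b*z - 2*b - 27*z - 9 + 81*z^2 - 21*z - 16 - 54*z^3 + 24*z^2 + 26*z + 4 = b*(-27*z^2 + 12*z + 7) - 54*z^3 + 105*z^2 - 22*z - 21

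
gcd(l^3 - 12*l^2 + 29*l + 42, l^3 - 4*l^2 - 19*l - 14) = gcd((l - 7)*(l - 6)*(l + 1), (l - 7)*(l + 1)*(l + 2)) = l^2 - 6*l - 7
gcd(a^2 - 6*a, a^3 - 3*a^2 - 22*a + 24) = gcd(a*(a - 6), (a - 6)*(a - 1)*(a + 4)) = a - 6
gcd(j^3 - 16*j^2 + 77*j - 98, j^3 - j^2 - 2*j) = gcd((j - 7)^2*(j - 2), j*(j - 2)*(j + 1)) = j - 2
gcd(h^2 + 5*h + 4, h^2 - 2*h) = 1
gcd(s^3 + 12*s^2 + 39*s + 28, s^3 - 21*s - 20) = s^2 + 5*s + 4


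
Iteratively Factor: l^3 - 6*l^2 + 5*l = (l)*(l^2 - 6*l + 5) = l*(l - 5)*(l - 1)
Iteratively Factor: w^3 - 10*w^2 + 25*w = (w - 5)*(w^2 - 5*w) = (w - 5)^2*(w)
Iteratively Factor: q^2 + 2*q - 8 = (q + 4)*(q - 2)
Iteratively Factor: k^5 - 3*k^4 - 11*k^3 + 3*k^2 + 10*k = (k)*(k^4 - 3*k^3 - 11*k^2 + 3*k + 10) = k*(k + 1)*(k^3 - 4*k^2 - 7*k + 10) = k*(k + 1)*(k + 2)*(k^2 - 6*k + 5) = k*(k - 1)*(k + 1)*(k + 2)*(k - 5)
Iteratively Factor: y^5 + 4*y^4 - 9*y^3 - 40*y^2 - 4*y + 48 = (y + 4)*(y^4 - 9*y^2 - 4*y + 12) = (y - 3)*(y + 4)*(y^3 + 3*y^2 - 4) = (y - 3)*(y + 2)*(y + 4)*(y^2 + y - 2) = (y - 3)*(y + 2)^2*(y + 4)*(y - 1)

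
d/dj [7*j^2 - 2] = 14*j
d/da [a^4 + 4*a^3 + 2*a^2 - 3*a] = 4*a^3 + 12*a^2 + 4*a - 3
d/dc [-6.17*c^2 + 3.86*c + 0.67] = 3.86 - 12.34*c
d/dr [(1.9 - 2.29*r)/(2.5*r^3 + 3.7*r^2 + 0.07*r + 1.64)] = (11.45*r^3 - 5.777*r^2 - 14.06*r - 3.8886)/(6.25*r^6 + 18.5*r^5 + 14.04*r^4 + 8.718*r^3 + 12.1409*r^2 + 0.2296*r + 2.6896)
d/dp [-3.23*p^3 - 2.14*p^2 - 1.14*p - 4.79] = -9.69*p^2 - 4.28*p - 1.14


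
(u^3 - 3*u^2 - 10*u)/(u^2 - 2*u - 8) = u*(u - 5)/(u - 4)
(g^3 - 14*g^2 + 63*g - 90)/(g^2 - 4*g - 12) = (g^2 - 8*g + 15)/(g + 2)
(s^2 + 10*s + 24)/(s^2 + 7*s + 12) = (s + 6)/(s + 3)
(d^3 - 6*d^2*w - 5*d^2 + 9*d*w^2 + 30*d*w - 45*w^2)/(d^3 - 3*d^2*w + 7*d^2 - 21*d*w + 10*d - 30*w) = (d^2 - 3*d*w - 5*d + 15*w)/(d^2 + 7*d + 10)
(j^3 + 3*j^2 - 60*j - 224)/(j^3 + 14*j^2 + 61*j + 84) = (j - 8)/(j + 3)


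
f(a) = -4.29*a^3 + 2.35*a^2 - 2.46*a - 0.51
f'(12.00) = -1799.34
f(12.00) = -7104.75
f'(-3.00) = -132.39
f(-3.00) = 143.85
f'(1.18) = -14.83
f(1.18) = -7.19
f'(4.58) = -250.90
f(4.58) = -374.63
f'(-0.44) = -7.02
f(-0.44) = 1.39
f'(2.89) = -96.37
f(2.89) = -91.54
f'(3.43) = -137.75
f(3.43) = -154.42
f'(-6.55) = -585.40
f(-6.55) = 1321.96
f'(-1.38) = -33.46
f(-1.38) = 18.63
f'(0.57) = -3.96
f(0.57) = -1.94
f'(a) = -12.87*a^2 + 4.7*a - 2.46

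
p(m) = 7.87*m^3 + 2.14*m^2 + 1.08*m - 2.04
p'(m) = 23.61*m^2 + 4.28*m + 1.08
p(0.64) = 1.59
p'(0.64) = 13.49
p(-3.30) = -265.12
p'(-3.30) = 244.07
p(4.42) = 724.12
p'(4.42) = 481.25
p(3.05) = 244.45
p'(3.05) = 233.77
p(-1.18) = -13.27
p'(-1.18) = 28.90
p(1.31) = 20.74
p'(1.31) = 47.20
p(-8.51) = -4706.49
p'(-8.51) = 1674.50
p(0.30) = -1.31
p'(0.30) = 4.49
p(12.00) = 13918.44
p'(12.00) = 3452.28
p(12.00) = 13918.44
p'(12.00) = 3452.28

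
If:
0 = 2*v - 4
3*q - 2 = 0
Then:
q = 2/3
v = 2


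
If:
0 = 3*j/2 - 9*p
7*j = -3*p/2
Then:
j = 0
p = 0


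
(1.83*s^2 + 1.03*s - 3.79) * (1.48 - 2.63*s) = -4.8129*s^3 - 0.000499999999999723*s^2 + 11.4921*s - 5.6092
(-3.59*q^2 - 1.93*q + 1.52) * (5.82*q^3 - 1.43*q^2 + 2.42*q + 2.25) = -20.8938*q^5 - 6.0989*q^4 + 2.9185*q^3 - 14.9217*q^2 - 0.6641*q + 3.42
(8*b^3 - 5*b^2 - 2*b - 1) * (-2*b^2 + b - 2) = -16*b^5 + 18*b^4 - 17*b^3 + 10*b^2 + 3*b + 2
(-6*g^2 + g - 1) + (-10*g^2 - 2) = -16*g^2 + g - 3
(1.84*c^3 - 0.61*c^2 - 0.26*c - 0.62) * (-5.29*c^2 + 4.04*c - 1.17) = -9.7336*c^5 + 10.6605*c^4 - 3.2418*c^3 + 2.9431*c^2 - 2.2006*c + 0.7254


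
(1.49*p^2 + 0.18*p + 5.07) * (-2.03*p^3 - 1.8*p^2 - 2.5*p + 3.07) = -3.0247*p^5 - 3.0474*p^4 - 14.3411*p^3 - 5.0017*p^2 - 12.1224*p + 15.5649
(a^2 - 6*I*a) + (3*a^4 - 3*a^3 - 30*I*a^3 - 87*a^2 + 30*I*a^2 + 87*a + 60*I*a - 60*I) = 3*a^4 - 3*a^3 - 30*I*a^3 - 86*a^2 + 30*I*a^2 + 87*a + 54*I*a - 60*I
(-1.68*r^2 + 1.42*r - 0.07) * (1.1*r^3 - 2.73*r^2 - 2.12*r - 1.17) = -1.848*r^5 + 6.1484*r^4 - 0.392*r^3 - 0.8537*r^2 - 1.513*r + 0.0819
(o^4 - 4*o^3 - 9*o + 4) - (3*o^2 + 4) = o^4 - 4*o^3 - 3*o^2 - 9*o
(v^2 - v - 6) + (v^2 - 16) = 2*v^2 - v - 22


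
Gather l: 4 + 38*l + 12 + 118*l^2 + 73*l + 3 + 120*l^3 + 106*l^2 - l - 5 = 120*l^3 + 224*l^2 + 110*l + 14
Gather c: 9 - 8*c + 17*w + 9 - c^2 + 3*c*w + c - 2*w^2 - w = -c^2 + c*(3*w - 7) - 2*w^2 + 16*w + 18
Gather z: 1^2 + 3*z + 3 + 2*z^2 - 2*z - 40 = 2*z^2 + z - 36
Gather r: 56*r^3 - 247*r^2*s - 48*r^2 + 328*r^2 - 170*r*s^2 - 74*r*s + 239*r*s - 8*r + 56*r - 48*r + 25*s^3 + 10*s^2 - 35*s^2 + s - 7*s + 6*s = 56*r^3 + r^2*(280 - 247*s) + r*(-170*s^2 + 165*s) + 25*s^3 - 25*s^2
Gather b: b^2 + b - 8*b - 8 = b^2 - 7*b - 8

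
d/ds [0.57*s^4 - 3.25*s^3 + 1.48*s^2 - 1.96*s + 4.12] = 2.28*s^3 - 9.75*s^2 + 2.96*s - 1.96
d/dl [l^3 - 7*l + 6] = 3*l^2 - 7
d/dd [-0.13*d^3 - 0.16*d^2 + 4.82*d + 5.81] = -0.39*d^2 - 0.32*d + 4.82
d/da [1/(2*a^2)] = -1/a^3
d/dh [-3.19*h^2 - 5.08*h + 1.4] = -6.38*h - 5.08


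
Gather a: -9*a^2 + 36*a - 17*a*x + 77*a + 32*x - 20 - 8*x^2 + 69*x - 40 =-9*a^2 + a*(113 - 17*x) - 8*x^2 + 101*x - 60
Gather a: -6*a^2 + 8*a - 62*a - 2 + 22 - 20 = -6*a^2 - 54*a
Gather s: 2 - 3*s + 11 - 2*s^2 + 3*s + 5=18 - 2*s^2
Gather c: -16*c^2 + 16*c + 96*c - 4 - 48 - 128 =-16*c^2 + 112*c - 180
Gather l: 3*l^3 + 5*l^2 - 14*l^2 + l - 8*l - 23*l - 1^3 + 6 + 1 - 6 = 3*l^3 - 9*l^2 - 30*l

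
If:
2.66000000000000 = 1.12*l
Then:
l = 2.38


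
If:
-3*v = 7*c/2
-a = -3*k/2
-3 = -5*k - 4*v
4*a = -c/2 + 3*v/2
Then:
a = 81/314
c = -72/157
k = 27/157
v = 84/157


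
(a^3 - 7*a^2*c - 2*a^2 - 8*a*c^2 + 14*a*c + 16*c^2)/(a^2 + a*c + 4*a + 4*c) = (a^2 - 8*a*c - 2*a + 16*c)/(a + 4)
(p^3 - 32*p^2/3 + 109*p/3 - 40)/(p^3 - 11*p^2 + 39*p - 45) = (p - 8/3)/(p - 3)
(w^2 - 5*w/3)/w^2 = (w - 5/3)/w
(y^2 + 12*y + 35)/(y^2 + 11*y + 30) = (y + 7)/(y + 6)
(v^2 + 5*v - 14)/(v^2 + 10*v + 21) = (v - 2)/(v + 3)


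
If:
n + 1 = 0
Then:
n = -1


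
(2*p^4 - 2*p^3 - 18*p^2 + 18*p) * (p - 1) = 2*p^5 - 4*p^4 - 16*p^3 + 36*p^2 - 18*p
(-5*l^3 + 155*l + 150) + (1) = -5*l^3 + 155*l + 151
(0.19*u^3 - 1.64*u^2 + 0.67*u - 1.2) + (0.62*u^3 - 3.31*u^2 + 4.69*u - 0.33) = 0.81*u^3 - 4.95*u^2 + 5.36*u - 1.53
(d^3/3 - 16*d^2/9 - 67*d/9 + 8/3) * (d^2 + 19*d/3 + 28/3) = d^5/3 + d^4/3 - 421*d^3/27 - 1649*d^2/27 - 1420*d/27 + 224/9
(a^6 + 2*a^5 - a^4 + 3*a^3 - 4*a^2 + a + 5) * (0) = 0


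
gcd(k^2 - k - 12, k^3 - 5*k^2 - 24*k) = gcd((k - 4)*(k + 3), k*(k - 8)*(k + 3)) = k + 3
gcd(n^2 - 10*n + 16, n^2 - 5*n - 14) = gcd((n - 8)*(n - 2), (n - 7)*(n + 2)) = 1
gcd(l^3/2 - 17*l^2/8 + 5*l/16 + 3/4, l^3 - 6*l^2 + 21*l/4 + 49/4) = 1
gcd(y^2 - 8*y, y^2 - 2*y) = y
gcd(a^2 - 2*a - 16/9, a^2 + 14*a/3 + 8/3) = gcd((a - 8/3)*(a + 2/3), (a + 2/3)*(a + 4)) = a + 2/3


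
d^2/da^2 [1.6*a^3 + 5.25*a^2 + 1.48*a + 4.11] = 9.6*a + 10.5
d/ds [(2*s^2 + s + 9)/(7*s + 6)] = (14*s^2 + 24*s - 57)/(49*s^2 + 84*s + 36)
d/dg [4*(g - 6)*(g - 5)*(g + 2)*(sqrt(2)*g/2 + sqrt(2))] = sqrt(2)*(8*g^3 - 42*g^2 - 40*g + 152)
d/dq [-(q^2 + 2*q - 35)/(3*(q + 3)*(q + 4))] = (-5*q^2 - 94*q - 269)/(3*(q^4 + 14*q^3 + 73*q^2 + 168*q + 144))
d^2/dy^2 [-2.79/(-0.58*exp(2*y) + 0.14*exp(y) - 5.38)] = ((0.3906 - 6.4728*exp(y))*(0.58*exp(2*y) - 0.14*exp(y) + 5.38) + 2.79*(1.16*exp(y) - 0.14)*(2.32*exp(y) - 0.28)*exp(y))*exp(y)/(0.58*exp(2*y) - 0.14*exp(y) + 5.38)^3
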